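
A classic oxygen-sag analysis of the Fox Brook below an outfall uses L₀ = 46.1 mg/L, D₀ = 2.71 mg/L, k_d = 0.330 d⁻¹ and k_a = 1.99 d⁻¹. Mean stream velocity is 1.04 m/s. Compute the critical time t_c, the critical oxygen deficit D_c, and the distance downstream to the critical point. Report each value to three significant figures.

At the critical point dD/dt = 0, so k_d L₀ e^(−k_d t) = k_a D. Substituting D(t) from the Streeter–Phelps equation and solving for t gives
t_c = ln[(k_a/k_d)(1 − D₀(k_a−k_d)/(k_d L₀))] / (k_a−k_d).
Here k_a−k_d = 1.660 d⁻¹ and 1 − D₀(k_a−k_d)/(k_d L₀) = 1 − 2.71×1.660/(0.330×46.1) = 0.7043, so
t_c = ln(6.030 × 0.7043) / 1.660 = 1.446 / 1.660 = 0.8712 d.
L(t_c) = L₀ e^(−k_d t_c) = 46.1 × 0.7501 = 34.58 mg/L, and at the critical point k_a D_c = k_d L, so D_c = (0.330/1.99) × 34.58 = 5.735 mg/L.
x_c = v t_c = 1.04 m/s × 0.8712 d × 86400 s/d = 78280 m ≈ 78.3 km.

t_c ≈ 0.871 d; D_c ≈ 5.73 mg/L; x_c ≈ 78.3 km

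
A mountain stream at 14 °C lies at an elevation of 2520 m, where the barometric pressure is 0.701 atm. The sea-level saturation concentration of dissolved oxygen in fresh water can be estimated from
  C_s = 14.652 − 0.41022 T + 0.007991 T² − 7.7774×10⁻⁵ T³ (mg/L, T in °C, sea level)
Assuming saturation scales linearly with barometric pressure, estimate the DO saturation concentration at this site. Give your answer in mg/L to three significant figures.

C_s ≈ 7.19 mg/L

At sea level: C_s = 14.652 − 0.41022×14 + 0.007991×14² − 7.7774×10⁻⁵×14³ = 10.26 mg/L.
Pressure correction: C_s' = 10.26 × 0.701 = 7.193 mg/L.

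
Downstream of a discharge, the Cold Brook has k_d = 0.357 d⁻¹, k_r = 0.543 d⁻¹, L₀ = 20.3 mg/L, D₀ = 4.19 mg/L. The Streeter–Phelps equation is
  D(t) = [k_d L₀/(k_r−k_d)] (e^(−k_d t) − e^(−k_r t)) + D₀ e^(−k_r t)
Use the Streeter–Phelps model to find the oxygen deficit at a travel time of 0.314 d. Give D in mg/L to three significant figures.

k_d L₀/(k_r−k_d) = 0.357×20.3/(0.543−0.357) = 7.247/0.1860 = 38.96 mg/L.
e^(−k_d t) = e^(−0.357×0.3140) = 0.8940; e^(−k_r t) = e^(−0.543×0.3140) = 0.8432.
D = 38.96 × (0.8940 − 0.8432) + 4.19 × 0.8432 = 1.976 + 3.533 = 5.509 mg/L.

D ≈ 5.51 mg/L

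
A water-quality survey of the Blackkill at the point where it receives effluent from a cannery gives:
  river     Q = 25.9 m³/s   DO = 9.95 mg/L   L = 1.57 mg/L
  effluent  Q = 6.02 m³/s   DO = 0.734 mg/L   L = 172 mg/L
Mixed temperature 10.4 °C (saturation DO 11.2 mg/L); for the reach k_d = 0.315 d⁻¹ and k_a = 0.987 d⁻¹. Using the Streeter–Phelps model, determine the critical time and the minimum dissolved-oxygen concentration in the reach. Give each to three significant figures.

Mixed DO = (25.9×9.95 + 6.02×0.734)/(25.9+6.02) = 262.1/31.92 = 8.212 mg/L.
Mixed L₀ = (25.9×1.57 + 6.02×172)/(31.92) = 1076/31.92 = 33.71 mg/L.
Initial deficit D₀ = C_s − DO₀ = 11.2 − 8.212 = 2.988 mg/L.
t_c = (1/0.6720) ln[(0.987/0.315)(1 − 2.988×0.6720/(0.315×33.71))] = 1.488 × ln(2.541) = 1.388 d.
D_c = (0.315/0.987) × 33.71 × e^(−0.315×1.388) = 0.3191 × 33.71 × 0.6459 = 6.949 mg/L.
Minimum DO = 11.2 − 6.949 = 4.251 mg/L.

t_c ≈ 1.39 d; minimum DO ≈ 4.25 mg/L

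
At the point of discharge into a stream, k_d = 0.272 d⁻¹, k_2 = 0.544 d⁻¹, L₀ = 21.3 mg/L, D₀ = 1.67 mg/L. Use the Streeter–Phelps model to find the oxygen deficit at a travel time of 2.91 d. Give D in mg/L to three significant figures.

k_d L₀/(k_2−k_d) = 0.272×21.3/(0.544−0.272) = 5.794/0.2720 = 21.30 mg/L.
e^(−k_d t) = e^(−0.272×2.910) = 0.4532; e^(−k_2 t) = e^(−0.544×2.910) = 0.2053.
D = 21.30 × (0.4532 − 0.2053) + 1.67 × 0.2053 = 5.278 + 0.3429 = 5.621 mg/L.

D ≈ 5.62 mg/L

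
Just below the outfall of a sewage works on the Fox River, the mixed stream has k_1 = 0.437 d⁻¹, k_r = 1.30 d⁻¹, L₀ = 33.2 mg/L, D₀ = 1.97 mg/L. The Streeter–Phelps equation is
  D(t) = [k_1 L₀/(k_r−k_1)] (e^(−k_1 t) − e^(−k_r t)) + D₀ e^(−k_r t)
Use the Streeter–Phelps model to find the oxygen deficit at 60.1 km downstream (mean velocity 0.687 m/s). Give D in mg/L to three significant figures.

D ≈ 6.82 mg/L

Travel time t = x/v = 60.1 km / (0.687 m/s) = 60100 m / 0.687 m/s = 87480 s = 1.013 d.
k_1 L₀/(k_r−k_1) = 0.437×33.2/(1.30−0.437) = 14.51/0.8630 = 16.81 mg/L.
e^(−k_1 t) = e^(−0.437×1.013) = 0.6424; e^(−k_r t) = e^(−1.30×1.013) = 0.2681.
D = 16.81 × (0.6424 − 0.2681) + 1.97 × 0.2681 = 6.293 + 0.5282 = 6.821 mg/L.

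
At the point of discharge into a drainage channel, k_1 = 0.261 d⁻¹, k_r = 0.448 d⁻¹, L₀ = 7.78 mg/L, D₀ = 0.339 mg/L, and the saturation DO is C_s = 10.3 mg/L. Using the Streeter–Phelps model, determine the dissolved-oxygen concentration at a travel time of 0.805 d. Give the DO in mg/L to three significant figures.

DO ≈ 8.83 mg/L

k_1 L₀/(k_r−k_1) = 0.261×7.78/(0.448−0.261) = 2.031/0.1870 = 10.86 mg/L.
e^(−k_1 t) = e^(−0.261×0.8050) = 0.8105; e^(−k_r t) = e^(−0.448×0.8050) = 0.6972.
D = 10.86 × (0.8105 − 0.6972) + 0.339 × 0.6972 = 1.230 + 0.2364 = 1.466 mg/L.
DO = C_s − D = 10.3 − 1.466 = 8.834 mg/L.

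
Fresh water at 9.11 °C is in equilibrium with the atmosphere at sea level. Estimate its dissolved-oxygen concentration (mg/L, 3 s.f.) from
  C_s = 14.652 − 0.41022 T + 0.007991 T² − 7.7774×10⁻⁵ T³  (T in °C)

C_s ≈ 11.5 mg/L

C_s = 14.652 − 0.41022×9.11 + 0.007991×9.11² − 7.7774×10⁻⁵×9.11³ = 11.52 mg/L.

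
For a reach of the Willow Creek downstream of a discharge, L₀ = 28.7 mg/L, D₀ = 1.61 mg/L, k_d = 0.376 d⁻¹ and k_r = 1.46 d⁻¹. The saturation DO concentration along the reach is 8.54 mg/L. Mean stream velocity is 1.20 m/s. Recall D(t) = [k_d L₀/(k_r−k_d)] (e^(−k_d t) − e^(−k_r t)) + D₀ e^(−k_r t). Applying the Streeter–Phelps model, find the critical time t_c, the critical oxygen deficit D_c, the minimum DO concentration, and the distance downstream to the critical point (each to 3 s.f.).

With k_r/k_d = 3.883 and 1 − D₀(k_r−k_d)/(k_d L₀) = 0.8383,
t_c = ln(3.883 × 0.8383) / (1.46 − 0.376) = ln(3.255) / 1.084 = 1.180/1.084 = 1.089 d.
D_c = (k_d/k_r) L₀ e^(−k_d t_c) = (0.376/1.46) × 28.7 × e^(−0.376×1.089) = 0.2575 × 28.7 × 0.6641 = 4.908 mg/L.
Minimum DO = C_s − D_c = 8.54 − 4.908 = 3.632 mg/L.
x_c = v t_c = 1.20 m/s × 1.089 d × 86400 s/d = 112900 m ≈ 113 km.

t_c ≈ 1.09 d; D_c ≈ 4.91 mg/L; min DO ≈ 3.63 mg/L; x_c ≈ 113 km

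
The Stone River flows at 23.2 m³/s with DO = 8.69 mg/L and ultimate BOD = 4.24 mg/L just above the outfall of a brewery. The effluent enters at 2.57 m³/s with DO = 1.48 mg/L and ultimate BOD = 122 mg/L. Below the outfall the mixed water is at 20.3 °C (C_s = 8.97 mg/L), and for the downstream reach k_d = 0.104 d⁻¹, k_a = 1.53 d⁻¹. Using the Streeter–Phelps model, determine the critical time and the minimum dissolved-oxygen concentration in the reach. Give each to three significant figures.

Mixed DO = (23.2×8.69 + 2.57×1.48)/(23.2+2.57) = 205.4/25.77 = 7.971 mg/L.
Mixed L₀ = (23.2×4.24 + 2.57×122)/(25.77) = 411.9/25.77 = 15.98 mg/L.
Initial deficit D₀ = C_s − DO₀ = 8.97 − 7.971 = 0.9990 mg/L.
t_c = (1/1.426) ln[(1.53/0.104)(1 − 0.9990×1.426/(0.104×15.98))] = 0.7013 × ln(2.104) = 0.5215 d.
D_c = (0.104/1.53) × 15.98 × e^(−0.104×0.5215) = 0.06797 × 15.98 × 0.9472 = 1.029 mg/L.
Minimum DO = 8.97 − 1.029 = 7.941 mg/L.

t_c ≈ 0.522 d; minimum DO ≈ 7.94 mg/L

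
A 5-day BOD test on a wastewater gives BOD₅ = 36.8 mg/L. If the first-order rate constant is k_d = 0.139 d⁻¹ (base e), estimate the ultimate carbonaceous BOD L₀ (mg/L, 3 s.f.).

BOD₅ = L₀(1 − e^(−5k_d)) ⇒ L₀ = BOD₅ / (1 − e^(−5×0.139))
= 36.8 / (1 − 0.4991) = 36.8 / 0.5009 = 73.46 mg/L.

L₀ ≈ 73.5 mg/L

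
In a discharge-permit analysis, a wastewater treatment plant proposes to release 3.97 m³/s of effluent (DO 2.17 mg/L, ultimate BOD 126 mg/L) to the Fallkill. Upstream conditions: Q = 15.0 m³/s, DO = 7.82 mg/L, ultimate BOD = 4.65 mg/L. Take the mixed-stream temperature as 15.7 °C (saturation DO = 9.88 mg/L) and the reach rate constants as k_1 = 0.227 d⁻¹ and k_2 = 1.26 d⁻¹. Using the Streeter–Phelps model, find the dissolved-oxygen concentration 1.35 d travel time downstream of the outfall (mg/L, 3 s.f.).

DO ≈ 5.63 mg/L

Mixed DO = (15.0×7.82 + 3.97×2.17)/(15.0+3.97) = 125.9/18.97 = 6.638 mg/L.
Mixed L₀ = (15.0×4.65 + 3.97×126)/(18.97) = 570.0/18.97 = 30.05 mg/L.
Initial deficit D₀ = C_s − DO₀ = 9.88 − 6.638 = 3.242 mg/L.
D(1.35) = [0.227×30.05/(1.26−0.227)](e^(−0.227×1.35) − e^(−1.26×1.35)) + 3.242 e^(−1.26×1.35)
= 6.603 × (0.7361 − 0.1825) + 3.242 × 0.1825 = 4.247 mg/L.
DO = 9.88 − 4.247 = 5.633 mg/L.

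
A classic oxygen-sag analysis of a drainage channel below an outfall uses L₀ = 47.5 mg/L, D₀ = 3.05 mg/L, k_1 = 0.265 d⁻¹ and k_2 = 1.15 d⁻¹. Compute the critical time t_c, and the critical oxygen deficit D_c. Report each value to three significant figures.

t_c ≈ 1.39 d; D_c ≈ 7.58 mg/L

At the critical point dD/dt = 0, so k_1 L₀ e^(−k_1 t) = k_2 D. Substituting D(t) from the Streeter–Phelps equation and solving for t gives
t_c = ln[(k_2/k_1)(1 − D₀(k_2−k_1)/(k_1 L₀))] / (k_2−k_1).
Here k_2−k_1 = 0.8850 d⁻¹ and 1 − D₀(k_2−k_1)/(k_1 L₀) = 1 − 3.05×0.8850/(0.265×47.5) = 0.7856, so
t_c = ln(4.340 × 0.7856) / 0.8850 = 1.226 / 0.8850 = 1.386 d.
L(t_c) = L₀ e^(−k_1 t_c) = 47.5 × 0.6926 = 32.90 mg/L, and at the critical point k_2 D_c = k_1 L, so D_c = (0.265/1.15) × 32.90 = 7.581 mg/L.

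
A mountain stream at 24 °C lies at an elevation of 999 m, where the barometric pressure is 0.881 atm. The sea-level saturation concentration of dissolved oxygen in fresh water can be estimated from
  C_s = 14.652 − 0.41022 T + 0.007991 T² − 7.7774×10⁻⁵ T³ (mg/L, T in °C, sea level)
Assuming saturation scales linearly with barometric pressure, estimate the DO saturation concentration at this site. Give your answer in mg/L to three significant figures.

At sea level: C_s = 14.652 − 0.41022×24 + 0.007991×24² − 7.7774×10⁻⁵×24³ = 8.334 mg/L.
Pressure correction: C_s' = 8.334 × 0.881 = 7.343 mg/L.

C_s ≈ 7.34 mg/L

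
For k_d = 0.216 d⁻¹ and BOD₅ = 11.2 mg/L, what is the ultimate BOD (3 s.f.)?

BOD₅ = L₀(1 − e^(−5k_d)) ⇒ L₀ = BOD₅ / (1 − e^(−5×0.216))
= 11.2 / (1 − 0.3396) = 11.2 / 0.6604 = 16.96 mg/L.

L₀ ≈ 17.0 mg/L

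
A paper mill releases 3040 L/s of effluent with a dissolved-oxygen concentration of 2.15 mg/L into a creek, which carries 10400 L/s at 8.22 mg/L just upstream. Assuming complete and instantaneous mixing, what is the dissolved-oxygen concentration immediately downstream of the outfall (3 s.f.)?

Flow-weighted mixing: C = (Q_r C_r + Q_w C_w)/(Q_r + Q_w)
= (10400×8.22 + 3040×2.15)/(10400 + 3040) = 92020/13440 = 6.847 mg/L.

6.85 mg/L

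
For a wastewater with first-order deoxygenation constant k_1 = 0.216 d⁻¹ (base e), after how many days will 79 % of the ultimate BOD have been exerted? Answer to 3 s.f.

y/L₀ = 1 − e^(−k_1 t) = 0.79 ⇒ e^(−k_1 t) = 0.210
t = −ln(0.210) / 0.216 = 1.561 / 0.216 = 7.225 d.

t ≈ 7.23 d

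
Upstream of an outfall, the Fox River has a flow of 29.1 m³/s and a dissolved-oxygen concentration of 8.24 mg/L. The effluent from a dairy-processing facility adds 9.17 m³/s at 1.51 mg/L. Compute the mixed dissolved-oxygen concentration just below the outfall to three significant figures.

6.63 mg/L

Flow-weighted mixing: C = (Q_r C_r + Q_w C_w)/(Q_r + Q_w)
= (29.1×8.24 + 9.17×1.51)/(29.1 + 9.17) = 253.6/38.27 = 6.627 mg/L.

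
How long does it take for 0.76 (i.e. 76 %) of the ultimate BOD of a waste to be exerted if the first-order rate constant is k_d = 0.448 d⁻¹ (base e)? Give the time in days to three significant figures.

y/L₀ = 1 − e^(−k_d t) = 0.76 ⇒ e^(−k_d t) = 0.240
t = −ln(0.240) / 0.448 = 1.427 / 0.448 = 3.186 d.

t ≈ 3.19 d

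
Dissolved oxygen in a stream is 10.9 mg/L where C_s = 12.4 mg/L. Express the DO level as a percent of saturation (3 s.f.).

% saturation = C/C_s × 100 = 10.9/12.4 × 100 = 87.9 %.

87.9 % saturation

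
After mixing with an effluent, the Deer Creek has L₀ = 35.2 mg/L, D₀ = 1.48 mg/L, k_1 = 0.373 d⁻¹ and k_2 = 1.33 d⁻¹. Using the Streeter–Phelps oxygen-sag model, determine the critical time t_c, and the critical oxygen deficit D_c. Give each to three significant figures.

With k_2/k_1 = 3.566 and 1 − D₀(k_2−k_1)/(k_1 L₀) = 0.8921,
t_c = ln(3.566 × 0.8921) / (1.33 − 0.373) = ln(3.181) / 0.9570 = 1.157/0.9570 = 1.209 d.
D_c = (k_1/k_2) L₀ e^(−k_1 t_c) = (0.373/1.33) × 35.2 × e^(−0.373×1.209) = 0.2805 × 35.2 × 0.6370 = 6.288 mg/L.

t_c ≈ 1.21 d; D_c ≈ 6.29 mg/L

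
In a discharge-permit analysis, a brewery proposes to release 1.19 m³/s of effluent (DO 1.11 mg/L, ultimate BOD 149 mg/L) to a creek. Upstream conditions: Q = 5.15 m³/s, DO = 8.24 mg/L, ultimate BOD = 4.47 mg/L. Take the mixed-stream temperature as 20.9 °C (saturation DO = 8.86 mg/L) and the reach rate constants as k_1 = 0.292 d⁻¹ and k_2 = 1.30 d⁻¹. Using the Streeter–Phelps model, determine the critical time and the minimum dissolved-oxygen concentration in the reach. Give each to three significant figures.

t_c ≈ 1.24 d; minimum DO ≈ 3.92 mg/L

Mixed DO = (5.15×8.24 + 1.19×1.11)/(5.15+1.19) = 43.76/6.340 = 6.902 mg/L.
Mixed L₀ = (5.15×4.47 + 1.19×149)/(6.340) = 200.3/6.340 = 31.60 mg/L.
Initial deficit D₀ = C_s − DO₀ = 8.86 − 6.902 = 1.958 mg/L.
t_c = (1/1.008) ln[(1.30/0.292)(1 − 1.958×1.008/(0.292×31.60))] = 0.9921 × ln(3.500) = 1.243 d.
D_c = (0.292/1.30) × 31.60 × e^(−0.292×1.243) = 0.2246 × 31.60 × 0.6957 = 4.937 mg/L.
Minimum DO = 8.86 − 4.937 = 3.923 mg/L.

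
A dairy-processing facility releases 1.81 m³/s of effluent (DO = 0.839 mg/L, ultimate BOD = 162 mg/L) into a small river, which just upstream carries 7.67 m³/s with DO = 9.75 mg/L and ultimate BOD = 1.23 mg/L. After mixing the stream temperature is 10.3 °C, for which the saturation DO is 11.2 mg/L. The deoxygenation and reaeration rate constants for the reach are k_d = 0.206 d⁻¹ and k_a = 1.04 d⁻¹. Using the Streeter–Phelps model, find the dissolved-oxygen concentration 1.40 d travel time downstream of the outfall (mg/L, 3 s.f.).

Mixed DO = (7.67×9.75 + 1.81×0.839)/(7.67+1.81) = 76.30/9.480 = 8.049 mg/L.
Mixed L₀ = (7.67×1.23 + 1.81×162)/(9.480) = 302.7/9.480 = 31.93 mg/L.
Initial deficit D₀ = C_s − DO₀ = 11.2 − 8.049 = 3.151 mg/L.
D(1.40) = [0.206×31.93/(1.04−0.206)](e^(−0.206×1.40) − e^(−1.04×1.40)) + 3.151 e^(−1.04×1.40)
= 7.886 × (0.7495 − 0.2332) + 3.151 × 0.2332 = 4.806 mg/L.
DO = 11.2 − 4.806 = 6.394 mg/L.

DO ≈ 6.39 mg/L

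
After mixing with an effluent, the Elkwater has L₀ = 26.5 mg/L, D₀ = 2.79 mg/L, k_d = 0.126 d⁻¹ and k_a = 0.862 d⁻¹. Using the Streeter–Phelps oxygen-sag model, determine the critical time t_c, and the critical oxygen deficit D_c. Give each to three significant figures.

t_c ≈ 1.32 d; D_c ≈ 3.28 mg/L

With k_a/k_d = 6.841 and 1 − D₀(k_a−k_d)/(k_d L₀) = 0.3850,
t_c = ln(6.841 × 0.3850) / (0.862 − 0.126) = ln(2.634) / 0.7360 = 0.9685/0.7360 = 1.316 d.
L(t_c) = L₀ e^(−k_d t_c) = 26.5 × 0.8472 = 22.45 mg/L, and at the critical point k_a D_c = k_d L, so D_c = (0.126/0.862) × 22.45 = 3.282 mg/L.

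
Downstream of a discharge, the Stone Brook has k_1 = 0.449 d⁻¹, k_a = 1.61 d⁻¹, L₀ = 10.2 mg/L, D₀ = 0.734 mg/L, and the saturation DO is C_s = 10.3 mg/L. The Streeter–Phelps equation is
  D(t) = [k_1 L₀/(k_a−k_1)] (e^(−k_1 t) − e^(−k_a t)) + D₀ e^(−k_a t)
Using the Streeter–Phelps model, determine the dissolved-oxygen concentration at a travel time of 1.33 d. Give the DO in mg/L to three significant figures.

DO ≈ 8.51 mg/L

k_1 L₀/(k_a−k_1) = 0.449×10.2/(1.61−0.449) = 4.580/1.161 = 3.945 mg/L.
e^(−k_1 t) = e^(−0.449×1.330) = 0.5504; e^(−k_a t) = e^(−1.61×1.330) = 0.1175.
D = 3.945 × (0.5504 − 0.1175) + 0.734 × 0.1175 = 1.708 + 0.08625 = 1.794 mg/L.
DO = C_s − D = 10.3 − 1.794 = 8.506 mg/L.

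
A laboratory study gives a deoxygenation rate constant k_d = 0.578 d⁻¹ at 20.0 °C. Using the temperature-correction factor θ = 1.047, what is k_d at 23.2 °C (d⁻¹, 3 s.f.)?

k_d(T₂) = k_d(T₁) · θ^(T₂−T₁) = 0.578 × 1.047^(23.2−20.0)
= 0.578 × 1.047^3.20 = 0.578 × 1.158 = 0.6695 d⁻¹.

k_d ≈ 0.670 d⁻¹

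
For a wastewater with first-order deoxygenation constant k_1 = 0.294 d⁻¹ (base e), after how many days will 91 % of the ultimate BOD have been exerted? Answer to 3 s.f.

t ≈ 8.19 d

y/L₀ = 1 − e^(−k_1 t) = 0.91 ⇒ e^(−k_1 t) = 0.0900
t = −ln(0.0900) / 0.294 = 2.408 / 0.294 = 8.190 d.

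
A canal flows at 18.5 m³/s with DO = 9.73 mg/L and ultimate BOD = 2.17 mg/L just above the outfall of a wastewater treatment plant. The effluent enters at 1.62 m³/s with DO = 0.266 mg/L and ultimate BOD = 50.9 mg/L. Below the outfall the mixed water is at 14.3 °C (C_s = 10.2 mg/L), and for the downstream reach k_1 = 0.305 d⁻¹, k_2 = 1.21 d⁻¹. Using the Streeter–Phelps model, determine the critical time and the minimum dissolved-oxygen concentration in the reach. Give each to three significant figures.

Mixed DO = (18.5×9.73 + 1.62×0.266)/(18.5+1.62) = 180.4/20.12 = 8.968 mg/L.
Mixed L₀ = (18.5×2.17 + 1.62×50.9)/(20.12) = 122.6/20.12 = 6.094 mg/L.
Initial deficit D₀ = C_s − DO₀ = 10.2 − 8.968 = 1.232 mg/L.
t_c = (1/0.9050) ln[(1.21/0.305)(1 − 1.232×0.9050/(0.305×6.094))] = 1.105 × ln(1.587) = 0.5105 d.
D_c = (0.305/1.21) × 6.094 × e^(−0.305×0.5105) = 0.2521 × 6.094 × 0.8558 = 1.315 mg/L.
Minimum DO = 10.2 − 1.315 = 8.885 mg/L.

t_c ≈ 0.510 d; minimum DO ≈ 8.89 mg/L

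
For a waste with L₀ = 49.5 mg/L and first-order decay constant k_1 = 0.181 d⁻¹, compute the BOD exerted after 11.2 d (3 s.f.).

y_t = L₀(1 − e^(−k_1 t)) = 49.5 × (1 − e^(−0.181×11.2))
= 49.5 × (1 − 0.1317) = 49.5 × 0.8683 = 42.98 mg/L.

y ≈ 43.0 mg/L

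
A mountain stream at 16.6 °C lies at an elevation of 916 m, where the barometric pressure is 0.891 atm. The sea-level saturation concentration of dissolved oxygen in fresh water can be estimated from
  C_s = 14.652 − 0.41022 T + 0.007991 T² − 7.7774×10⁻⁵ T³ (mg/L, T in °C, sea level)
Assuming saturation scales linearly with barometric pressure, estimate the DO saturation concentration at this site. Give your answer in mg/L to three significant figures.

C_s ≈ 8.63 mg/L

At sea level: C_s = 14.652 − 0.41022×16.6 + 0.007991×16.6² − 7.7774×10⁻⁵×16.6³ = 9.689 mg/L.
Pressure correction: C_s' = 9.689 × 0.891 = 8.633 mg/L.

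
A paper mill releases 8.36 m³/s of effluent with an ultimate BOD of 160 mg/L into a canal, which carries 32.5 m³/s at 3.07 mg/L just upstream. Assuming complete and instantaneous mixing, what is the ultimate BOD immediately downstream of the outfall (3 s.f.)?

35.2 mg/L

Flow-weighted mixing: C = (Q_r C_r + Q_w C_w)/(Q_r + Q_w)
= (32.5×3.07 + 8.36×160)/(32.5 + 8.36) = 1437/40.86 = 35.18 mg/L.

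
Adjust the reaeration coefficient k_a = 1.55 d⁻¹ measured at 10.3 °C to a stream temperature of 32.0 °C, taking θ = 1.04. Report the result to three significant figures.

k_a ≈ 3.63 d⁻¹

k_a(T₂) = k_a(T₁) · θ^(T₂−T₁) = 1.55 × 1.04^(32.0−10.3)
= 1.55 × 1.04^21.7 = 1.55 × 2.342 = 3.630 d⁻¹.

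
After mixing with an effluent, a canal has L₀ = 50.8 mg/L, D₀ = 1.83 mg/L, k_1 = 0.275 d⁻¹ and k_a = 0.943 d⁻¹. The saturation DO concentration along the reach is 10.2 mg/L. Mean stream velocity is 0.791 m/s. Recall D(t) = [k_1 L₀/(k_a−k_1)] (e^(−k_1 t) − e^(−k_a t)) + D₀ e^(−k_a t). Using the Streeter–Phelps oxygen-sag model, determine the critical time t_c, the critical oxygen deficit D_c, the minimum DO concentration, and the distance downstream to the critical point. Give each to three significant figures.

With k_a/k_1 = 3.429 and 1 − D₀(k_a−k_1)/(k_1 L₀) = 0.9125,
t_c = ln(3.429 × 0.9125) / (0.943 − 0.275) = ln(3.129) / 0.6680 = 1.141/0.6680 = 1.708 d.
D_c = (k_1/k_a) L₀ e^(−k_1 t_c) = (0.275/0.943) × 50.8 × e^(−0.275×1.708) = 0.2916 × 50.8 × 0.6252 = 9.263 mg/L.
Minimum DO = C_s − D_c = 10.2 − 9.263 = 0.9373 mg/L.
x_c = v t_c = 0.791 m/s × 1.708 d × 86400 s/d = 116700 m ≈ 117 km.

t_c ≈ 1.71 d; D_c ≈ 9.26 mg/L; min DO ≈ 0.937 mg/L; x_c ≈ 117 km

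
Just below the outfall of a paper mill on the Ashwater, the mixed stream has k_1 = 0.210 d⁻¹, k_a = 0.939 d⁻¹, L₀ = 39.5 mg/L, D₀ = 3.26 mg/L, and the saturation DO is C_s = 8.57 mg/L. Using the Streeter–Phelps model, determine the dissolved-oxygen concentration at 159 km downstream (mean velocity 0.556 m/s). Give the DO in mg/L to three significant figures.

DO ≈ 3.25 mg/L

Travel time t = x/v = 159 km / (0.556 m/s) = 159000 m / 0.556 m/s = 286000 s = 3.310 d.
k_1 L₀/(k_a−k_1) = 0.210×39.5/(0.939−0.210) = 8.295/0.7290 = 11.38 mg/L.
e^(−k_1 t) = e^(−0.210×3.310) = 0.4990; e^(−k_a t) = e^(−0.939×3.310) = 0.04469.
D = 11.38 × (0.4990 − 0.04469) + 3.26 × 0.04469 = 5.170 + 0.1457 = 5.316 mg/L.
DO = C_s − D = 8.57 − 5.316 = 3.254 mg/L.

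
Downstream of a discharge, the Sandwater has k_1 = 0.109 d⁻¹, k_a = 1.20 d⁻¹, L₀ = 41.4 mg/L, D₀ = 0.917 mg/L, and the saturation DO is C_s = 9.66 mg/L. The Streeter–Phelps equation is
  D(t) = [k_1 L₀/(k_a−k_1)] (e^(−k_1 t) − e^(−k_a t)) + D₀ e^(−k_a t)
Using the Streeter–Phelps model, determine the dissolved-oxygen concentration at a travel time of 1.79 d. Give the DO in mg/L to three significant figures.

DO ≈ 6.63 mg/L

k_1 L₀/(k_a−k_1) = 0.109×41.4/(1.20−0.109) = 4.513/1.091 = 4.136 mg/L.
e^(−k_1 t) = e^(−0.109×1.790) = 0.8227; e^(−k_a t) = e^(−1.20×1.790) = 0.1167.
D = 4.136 × (0.8227 − 0.1167) + 0.917 × 0.1167 = 2.920 + 0.1070 = 3.027 mg/L.
DO = C_s − D = 9.66 − 3.027 = 6.633 mg/L.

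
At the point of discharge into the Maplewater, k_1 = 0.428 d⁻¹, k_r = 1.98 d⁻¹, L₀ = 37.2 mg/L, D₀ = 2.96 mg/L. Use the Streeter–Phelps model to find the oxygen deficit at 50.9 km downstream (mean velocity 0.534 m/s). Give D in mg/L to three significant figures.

Travel time t = x/v = 50.9 km / (0.534 m/s) = 50900 m / 0.534 m/s = 95320 s = 1.103 d.
k_1 L₀/(k_r−k_1) = 0.428×37.2/(1.98−0.428) = 15.92/1.552 = 10.26 mg/L.
e^(−k_1 t) = e^(−0.428×1.103) = 0.6236; e^(−k_r t) = e^(−1.98×1.103) = 0.1125.
D = 10.26 × (0.6236 − 0.1125) + 2.96 × 0.1125 = 5.243 + 0.3331 = 5.576 mg/L.

D ≈ 5.58 mg/L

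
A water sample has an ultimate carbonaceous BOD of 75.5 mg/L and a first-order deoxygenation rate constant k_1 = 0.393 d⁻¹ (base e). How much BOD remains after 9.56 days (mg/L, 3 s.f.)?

L_t = L₀ e^(−k_1 t) = 75.5 × e^(−0.393×9.56) = 75.5 × 0.02335 = 1.763 mg/L.

L ≈ 1.76 mg/L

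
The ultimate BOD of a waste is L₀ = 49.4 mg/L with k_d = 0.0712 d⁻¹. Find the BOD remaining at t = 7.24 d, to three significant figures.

L ≈ 29.5 mg/L

L_t = L₀ e^(−k_d t) = 49.4 × e^(−0.0712×7.24) = 49.4 × 0.5972 = 29.50 mg/L.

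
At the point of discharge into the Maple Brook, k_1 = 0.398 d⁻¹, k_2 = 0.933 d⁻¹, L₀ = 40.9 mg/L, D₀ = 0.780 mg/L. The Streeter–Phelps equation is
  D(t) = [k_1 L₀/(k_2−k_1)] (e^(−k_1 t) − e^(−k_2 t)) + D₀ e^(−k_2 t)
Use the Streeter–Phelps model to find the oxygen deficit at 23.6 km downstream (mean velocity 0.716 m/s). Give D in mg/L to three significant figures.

Travel time t = x/v = 23.6 km / (0.716 m/s) = 23600 m / 0.716 m/s = 32960 s = 0.3815 d.
k_1 L₀/(k_2−k_1) = 0.398×40.9/(0.933−0.398) = 16.28/0.5350 = 30.43 mg/L.
e^(−k_1 t) = e^(−0.398×0.3815) = 0.8591; e^(−k_2 t) = e^(−0.933×0.3815) = 0.7005.
D = 30.43 × (0.8591 − 0.7005) + 0.780 × 0.7005 = 4.826 + 0.5464 = 5.372 mg/L.

D ≈ 5.37 mg/L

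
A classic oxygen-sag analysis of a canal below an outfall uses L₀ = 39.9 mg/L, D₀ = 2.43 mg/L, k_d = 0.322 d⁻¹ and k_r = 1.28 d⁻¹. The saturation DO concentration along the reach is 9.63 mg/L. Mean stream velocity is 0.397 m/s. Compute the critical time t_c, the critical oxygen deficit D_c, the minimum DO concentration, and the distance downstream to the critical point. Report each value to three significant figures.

t_c = [1/(k_r−k_d)] ln[(k_r/k_d)(1 − D₀(k_r−k_d)/(k_d L₀))]
= [1/(1.28−0.322)] ln[(1.28/0.322)(1 − 2.43×0.9580/(0.322×39.9))]
= (1/0.9580) ln[3.975 × 0.8188] = 1.044 × ln(3.255) = 1.044 × 1.180 = 1.232 d.
D_c = (k_d/k_r) L₀ e^(−k_d t_c) = (0.322/1.28) × 39.9 × e^(−0.322×1.232) = 0.2516 × 39.9 × 0.6726 = 6.751 mg/L.
Minimum DO = C_s − D_c = 9.63 − 6.751 = 2.879 mg/L.
x_c = v t_c = 0.397 m/s × 1.232 d × 86400 s/d = 42260 m ≈ 42.3 km.

t_c ≈ 1.23 d; D_c ≈ 6.75 mg/L; min DO ≈ 2.88 mg/L; x_c ≈ 42.3 km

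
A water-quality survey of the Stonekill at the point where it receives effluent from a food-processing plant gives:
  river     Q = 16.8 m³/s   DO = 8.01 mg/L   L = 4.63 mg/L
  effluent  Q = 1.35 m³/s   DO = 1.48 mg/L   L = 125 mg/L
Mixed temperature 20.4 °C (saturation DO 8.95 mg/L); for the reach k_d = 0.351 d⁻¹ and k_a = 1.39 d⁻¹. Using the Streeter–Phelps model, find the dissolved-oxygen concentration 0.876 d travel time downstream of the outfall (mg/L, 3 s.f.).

Mixed DO = (16.8×8.01 + 1.35×1.48)/(16.8+1.35) = 136.6/18.15 = 7.524 mg/L.
Mixed L₀ = (16.8×4.63 + 1.35×125)/(18.15) = 246.5/18.15 = 13.58 mg/L.
Initial deficit D₀ = C_s − DO₀ = 8.95 − 7.524 = 1.426 mg/L.
D(0.876) = [0.351×13.58/(1.39−0.351)](e^(−0.351×0.876) − e^(−1.39×0.876)) + 1.426 e^(−1.39×0.876)
= 4.589 × (0.7353 − 0.2959) + 1.426 × 0.2959 = 2.438 mg/L.
DO = 8.95 − 2.438 = 6.512 mg/L.

DO ≈ 6.51 mg/L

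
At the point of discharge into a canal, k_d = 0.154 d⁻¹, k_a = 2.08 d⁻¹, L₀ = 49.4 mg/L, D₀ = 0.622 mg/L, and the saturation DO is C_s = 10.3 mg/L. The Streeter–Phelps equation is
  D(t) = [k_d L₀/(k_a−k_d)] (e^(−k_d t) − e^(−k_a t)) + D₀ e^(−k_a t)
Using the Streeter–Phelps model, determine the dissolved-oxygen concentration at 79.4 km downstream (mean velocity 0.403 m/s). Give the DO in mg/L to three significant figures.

DO ≈ 7.55 mg/L

Travel time t = x/v = 79.4 km / (0.403 m/s) = 79400 m / 0.403 m/s = 197000 s = 2.280 d.
k_d L₀/(k_a−k_d) = 0.154×49.4/(2.08−0.154) = 7.608/1.926 = 3.950 mg/L.
e^(−k_d t) = e^(−0.154×2.280) = 0.7039; e^(−k_a t) = e^(−2.08×2.280) = 0.008711.
D = 3.950 × (0.7039 − 0.008711) + 0.622 × 0.008711 = 2.746 + 0.005418 = 2.751 mg/L.
DO = C_s − D = 10.3 − 2.751 = 7.549 mg/L.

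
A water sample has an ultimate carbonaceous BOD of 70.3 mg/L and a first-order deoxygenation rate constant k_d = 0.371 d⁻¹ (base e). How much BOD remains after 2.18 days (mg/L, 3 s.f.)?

L ≈ 31.3 mg/L

L_t = L₀ e^(−k_d t) = 70.3 × e^(−0.371×2.18) = 70.3 × 0.4454 = 31.31 mg/L.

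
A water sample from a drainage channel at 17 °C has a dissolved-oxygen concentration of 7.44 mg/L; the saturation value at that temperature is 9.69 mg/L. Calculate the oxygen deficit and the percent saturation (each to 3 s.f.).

D = C_s − C = 9.69 − 7.44 = 2.25 mg/L.
% saturation = 7.44/9.69 × 100 = 76.8 %.

D ≈ 2.25 mg/L; 76.8 % saturation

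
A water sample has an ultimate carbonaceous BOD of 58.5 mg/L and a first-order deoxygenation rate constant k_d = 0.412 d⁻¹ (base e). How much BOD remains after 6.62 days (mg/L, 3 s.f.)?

L_t = L₀ e^(−k_d t) = 58.5 × e^(−0.412×6.62) = 58.5 × 0.06539 = 3.825 mg/L.

L ≈ 3.83 mg/L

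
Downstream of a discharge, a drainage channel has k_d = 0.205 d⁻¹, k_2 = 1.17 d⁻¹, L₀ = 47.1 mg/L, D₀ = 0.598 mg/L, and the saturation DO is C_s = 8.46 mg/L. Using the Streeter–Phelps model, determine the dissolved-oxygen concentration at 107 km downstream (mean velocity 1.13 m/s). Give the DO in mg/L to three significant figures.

DO ≈ 3.08 mg/L

Travel time t = x/v = 107 km / (1.13 m/s) = 107000 m / 1.13 m/s = 94690 s = 1.096 d.
k_d L₀/(k_2−k_d) = 0.205×47.1/(1.17−0.205) = 9.655/0.9650 = 10.01 mg/L.
e^(−k_d t) = e^(−0.205×1.096) = 0.7988; e^(−k_2 t) = e^(−1.17×1.096) = 0.2774.
D = 10.01 × (0.7988 − 0.2774) + 0.598 × 0.2774 = 5.217 + 0.1659 = 5.383 mg/L.
DO = C_s − D = 8.46 − 5.383 = 3.077 mg/L.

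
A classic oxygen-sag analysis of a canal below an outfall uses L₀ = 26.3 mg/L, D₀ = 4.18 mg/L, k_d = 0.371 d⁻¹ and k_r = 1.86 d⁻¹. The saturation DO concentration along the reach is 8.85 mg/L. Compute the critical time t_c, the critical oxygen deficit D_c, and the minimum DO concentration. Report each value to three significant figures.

t_c ≈ 0.400 d; D_c ≈ 4.52 mg/L; min DO ≈ 4.33 mg/L

With k_r/k_d = 5.013 and 1 − D₀(k_r−k_d)/(k_d L₀) = 0.3621,
t_c = ln(5.013 × 0.3621) / (1.86 − 0.371) = ln(1.815) / 1.489 = 0.5963/1.489 = 0.4005 d.
D_c = (k_d/k_r) L₀ e^(−k_d t_c) = (0.371/1.86) × 26.3 × e^(−0.371×0.4005) = 0.1995 × 26.3 × 0.8619 = 4.522 mg/L.
Minimum DO = C_s − D_c = 8.85 − 4.522 = 4.328 mg/L.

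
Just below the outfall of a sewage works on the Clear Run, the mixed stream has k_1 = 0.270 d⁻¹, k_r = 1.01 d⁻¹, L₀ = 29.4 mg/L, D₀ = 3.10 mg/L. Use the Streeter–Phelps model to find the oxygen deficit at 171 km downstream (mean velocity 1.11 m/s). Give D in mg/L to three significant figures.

D ≈ 5.37 mg/L

Travel time t = x/v = 171 km / (1.11 m/s) = 171000 m / 1.11 m/s = 154100 s = 1.783 d.
k_1 L₀/(k_r−k_1) = 0.270×29.4/(1.01−0.270) = 7.938/0.7400 = 10.73 mg/L.
e^(−k_1 t) = e^(−0.270×1.783) = 0.6179; e^(−k_r t) = e^(−1.01×1.783) = 0.1652.
D = 10.73 × (0.6179 − 0.1652) + 3.10 × 0.1652 = 4.857 + 0.5120 = 5.369 mg/L.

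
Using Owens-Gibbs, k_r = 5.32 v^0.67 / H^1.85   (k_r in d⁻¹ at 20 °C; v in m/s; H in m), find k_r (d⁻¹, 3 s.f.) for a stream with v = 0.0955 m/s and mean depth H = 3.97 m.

k_r = 5.32 × 0.0955^0.67 / 3.97^1.85 = 5.32 × 0.2073 / 12.82 = 0.08605 d⁻¹.

k_r ≈ 0.0861 d⁻¹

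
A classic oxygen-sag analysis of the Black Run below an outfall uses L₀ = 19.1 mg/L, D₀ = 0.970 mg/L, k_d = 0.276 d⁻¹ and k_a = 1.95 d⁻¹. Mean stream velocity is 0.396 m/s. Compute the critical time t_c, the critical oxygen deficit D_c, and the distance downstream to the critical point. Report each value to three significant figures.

t_c ≈ 0.948 d; D_c ≈ 2.08 mg/L; x_c ≈ 32.4 km

At the critical point dD/dt = 0, so k_d L₀ e^(−k_d t) = k_a D. Substituting D(t) from the Streeter–Phelps equation and solving for t gives
t_c = ln[(k_a/k_d)(1 − D₀(k_a−k_d)/(k_d L₀))] / (k_a−k_d).
Here k_a−k_d = 1.674 d⁻¹ and 1 − D₀(k_a−k_d)/(k_d L₀) = 1 − 0.970×1.674/(0.276×19.1) = 0.6920, so
t_c = ln(7.065 × 0.6920) / 1.674 = 1.587 / 1.674 = 0.9480 d.
D_c = (k_d/k_a) L₀ e^(−k_d t_c) = (0.276/1.95) × 19.1 × e^(−0.276×0.9480) = 0.1415 × 19.1 × 0.7698 = 2.081 mg/L.
x_c = v t_c = 0.396 m/s × 0.9480 d × 86400 s/d = 32440 m ≈ 32.4 km.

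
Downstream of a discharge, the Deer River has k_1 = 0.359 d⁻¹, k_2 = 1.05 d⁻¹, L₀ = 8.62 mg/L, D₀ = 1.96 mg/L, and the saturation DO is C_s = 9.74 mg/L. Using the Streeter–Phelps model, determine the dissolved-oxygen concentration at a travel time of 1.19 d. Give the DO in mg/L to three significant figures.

k_1 L₀/(k_2−k_1) = 0.359×8.62/(1.05−0.359) = 3.095/0.6910 = 4.478 mg/L.
e^(−k_1 t) = e^(−0.359×1.190) = 0.6523; e^(−k_2 t) = e^(−1.05×1.190) = 0.2866.
D = 4.478 × (0.6523 − 0.2866) + 1.96 × 0.2866 = 1.638 + 0.5618 = 2.199 mg/L.
DO = C_s − D = 9.74 − 2.199 = 7.541 mg/L.

DO ≈ 7.54 mg/L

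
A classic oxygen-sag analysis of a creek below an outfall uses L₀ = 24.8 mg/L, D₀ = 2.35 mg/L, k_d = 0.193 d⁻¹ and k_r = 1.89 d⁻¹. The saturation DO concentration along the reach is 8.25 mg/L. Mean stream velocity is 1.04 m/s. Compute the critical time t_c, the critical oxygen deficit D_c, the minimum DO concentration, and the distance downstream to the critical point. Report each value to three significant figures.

t_c ≈ 0.289 d; D_c ≈ 2.40 mg/L; min DO ≈ 5.85 mg/L; x_c ≈ 26.0 km

t_c = [1/(k_r−k_d)] ln[(k_r/k_d)(1 − D₀(k_r−k_d)/(k_d L₀))]
= [1/(1.89−0.193)] ln[(1.89/0.193)(1 − 2.35×1.697/(0.193×24.8))]
= (1/1.697) ln[9.793 × 0.1668] = 0.5893 × ln(1.634) = 0.5893 × 0.4908 = 0.2892 d.
D_c = (k_d/k_r) L₀ e^(−k_d t_c) = (0.193/1.89) × 24.8 × e^(−0.193×0.2892) = 0.1021 × 24.8 × 0.9457 = 2.395 mg/L.
Minimum DO = C_s − D_c = 8.25 − 2.395 = 5.855 mg/L.
x_c = v t_c = 1.04 m/s × 0.2892 d × 86400 s/d = 25990 m ≈ 26.0 km.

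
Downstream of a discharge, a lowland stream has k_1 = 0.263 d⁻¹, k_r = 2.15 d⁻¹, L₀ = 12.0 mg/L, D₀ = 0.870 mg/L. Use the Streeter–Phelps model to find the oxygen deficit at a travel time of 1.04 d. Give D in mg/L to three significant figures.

D ≈ 1.19 mg/L

k_1 L₀/(k_r−k_1) = 0.263×12.0/(2.15−0.263) = 3.156/1.887 = 1.672 mg/L.
e^(−k_1 t) = e^(−0.263×1.040) = 0.7607; e^(−k_r t) = e^(−2.15×1.040) = 0.1069.
D = 1.672 × (0.7607 − 0.1069) + 0.870 × 0.1069 = 1.093 + 0.09299 = 1.186 mg/L.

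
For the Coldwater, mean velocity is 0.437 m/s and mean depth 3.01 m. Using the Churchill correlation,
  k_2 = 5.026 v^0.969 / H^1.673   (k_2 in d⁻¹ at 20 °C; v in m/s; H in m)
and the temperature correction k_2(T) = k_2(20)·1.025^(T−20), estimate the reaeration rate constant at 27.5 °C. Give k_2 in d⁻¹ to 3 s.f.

k_2(20) = 5.026 × 0.437^0.969 / 3.01^1.673 = 5.026 × 0.4484 / 6.319 = 0.3566 d⁻¹.
k_2(27.5) = 0.3566 × 1.025^(27.5−20) = 0.3566 × 1.203 = 0.4292 d⁻¹.

k_2 ≈ 0.429 d⁻¹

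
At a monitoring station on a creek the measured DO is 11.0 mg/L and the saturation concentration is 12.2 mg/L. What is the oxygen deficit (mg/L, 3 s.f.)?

D ≈ 1.20 mg/L

D = C_s − C = 12.2 − 11.0 = 1.20 mg/L.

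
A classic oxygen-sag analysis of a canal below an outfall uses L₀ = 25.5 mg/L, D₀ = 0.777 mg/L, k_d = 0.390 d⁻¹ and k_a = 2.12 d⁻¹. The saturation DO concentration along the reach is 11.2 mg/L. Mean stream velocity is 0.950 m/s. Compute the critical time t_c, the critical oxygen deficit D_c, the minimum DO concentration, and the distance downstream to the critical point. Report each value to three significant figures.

At the critical point dD/dt = 0, so k_d L₀ e^(−k_d t) = k_a D. Substituting D(t) from the Streeter–Phelps equation and solving for t gives
t_c = ln[(k_a/k_d)(1 − D₀(k_a−k_d)/(k_d L₀))] / (k_a−k_d).
Here k_a−k_d = 1.730 d⁻¹ and 1 − D₀(k_a−k_d)/(k_d L₀) = 1 − 0.777×1.730/(0.390×25.5) = 0.8648, so
t_c = ln(5.436 × 0.8648) / 1.730 = 1.548 / 1.730 = 0.8947 d.
L(t_c) = L₀ e^(−k_d t_c) = 25.5 × 0.7054 = 17.99 mg/L, and at the critical point k_a D_c = k_d L, so D_c = (0.390/2.12) × 17.99 = 3.309 mg/L.
Minimum DO = C_s − D_c = 11.2 − 3.309 = 7.891 mg/L.
x_c = v t_c = 0.950 m/s × 0.8947 d × 86400 s/d = 73440 m ≈ 73.4 km.

t_c ≈ 0.895 d; D_c ≈ 3.31 mg/L; min DO ≈ 7.89 mg/L; x_c ≈ 73.4 km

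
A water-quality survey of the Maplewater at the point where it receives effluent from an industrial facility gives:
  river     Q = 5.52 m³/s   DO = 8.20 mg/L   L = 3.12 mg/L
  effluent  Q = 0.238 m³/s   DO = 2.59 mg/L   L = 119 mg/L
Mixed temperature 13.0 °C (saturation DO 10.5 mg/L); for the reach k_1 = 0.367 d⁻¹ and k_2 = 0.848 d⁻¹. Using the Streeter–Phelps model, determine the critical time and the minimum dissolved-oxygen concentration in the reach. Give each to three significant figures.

t_c ≈ 0.610 d; minimum DO ≈ 7.76 mg/L

Mixed DO = (5.52×8.20 + 0.238×2.59)/(5.52+0.238) = 45.88/5.758 = 7.968 mg/L.
Mixed L₀ = (5.52×3.12 + 0.238×119)/(5.758) = 45.54/5.758 = 7.910 mg/L.
Initial deficit D₀ = C_s − DO₀ = 10.5 − 7.968 = 2.532 mg/L.
t_c = (1/0.4810) ln[(0.848/0.367)(1 − 2.532×0.4810/(0.367×7.910))] = 2.079 × ln(1.341) = 0.6104 d.
D_c = (0.367/0.848) × 7.910 × e^(−0.367×0.6104) = 0.4328 × 7.910 × 0.7993 = 2.736 mg/L.
Minimum DO = 10.5 − 2.736 = 7.764 mg/L.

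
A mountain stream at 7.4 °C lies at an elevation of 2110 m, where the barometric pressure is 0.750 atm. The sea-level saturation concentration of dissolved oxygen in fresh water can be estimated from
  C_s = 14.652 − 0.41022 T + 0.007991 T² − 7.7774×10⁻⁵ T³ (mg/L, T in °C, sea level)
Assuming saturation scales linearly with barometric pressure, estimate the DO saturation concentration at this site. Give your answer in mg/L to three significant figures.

At sea level: C_s = 14.652 − 0.41022×7.4 + 0.007991×7.4² − 7.7774×10⁻⁵×7.4³ = 12.02 mg/L.
Pressure correction: C_s' = 12.02 × 0.750 = 9.017 mg/L.

C_s ≈ 9.02 mg/L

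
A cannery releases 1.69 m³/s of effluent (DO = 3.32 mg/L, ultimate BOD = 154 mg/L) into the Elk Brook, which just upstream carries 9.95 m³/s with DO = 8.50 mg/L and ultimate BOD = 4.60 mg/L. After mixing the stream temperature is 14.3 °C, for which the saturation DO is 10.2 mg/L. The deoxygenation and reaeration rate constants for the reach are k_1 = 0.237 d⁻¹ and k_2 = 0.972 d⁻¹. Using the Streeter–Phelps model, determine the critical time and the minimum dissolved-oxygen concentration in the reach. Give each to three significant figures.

Mixed DO = (9.95×8.50 + 1.69×3.32)/(9.95+1.69) = 90.19/11.64 = 7.748 mg/L.
Mixed L₀ = (9.95×4.60 + 1.69×154)/(11.64) = 306.0/11.64 = 26.29 mg/L.
Initial deficit D₀ = C_s − DO₀ = 10.2 − 7.748 = 2.452 mg/L.
t_c = (1/0.7350) ln[(0.972/0.237)(1 − 2.452×0.7350/(0.237×26.29))] = 1.361 × ln(2.915) = 1.456 d.
D_c = (0.237/0.972) × 26.29 × e^(−0.237×1.456) = 0.2438 × 26.29 × 0.7082 = 4.540 mg/L.
Minimum DO = 10.2 − 4.540 = 5.660 mg/L.

t_c ≈ 1.46 d; minimum DO ≈ 5.66 mg/L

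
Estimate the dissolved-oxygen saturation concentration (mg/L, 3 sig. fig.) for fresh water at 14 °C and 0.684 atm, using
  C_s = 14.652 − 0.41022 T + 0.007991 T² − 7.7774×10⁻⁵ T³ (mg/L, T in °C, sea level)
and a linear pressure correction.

C_s ≈ 7.02 mg/L

At sea level: C_s = 14.652 − 0.41022×14 + 0.007991×14² − 7.7774×10⁻⁵×14³ = 10.26 mg/L.
Pressure correction: C_s' = 10.26 × 0.684 = 7.019 mg/L.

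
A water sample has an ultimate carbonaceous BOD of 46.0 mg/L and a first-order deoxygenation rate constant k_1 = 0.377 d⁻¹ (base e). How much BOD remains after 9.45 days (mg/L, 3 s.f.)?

L_t = L₀ e^(−k_1 t) = 46.0 × e^(−0.377×9.45) = 46.0 × 0.02836 = 1.305 mg/L.

L ≈ 1.30 mg/L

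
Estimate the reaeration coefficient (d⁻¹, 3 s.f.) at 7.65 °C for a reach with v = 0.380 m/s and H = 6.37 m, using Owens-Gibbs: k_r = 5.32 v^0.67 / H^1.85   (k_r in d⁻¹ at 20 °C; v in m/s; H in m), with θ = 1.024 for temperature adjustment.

k_r(20) = 5.32 × 0.380^0.67 / 6.37^1.85 = 5.32 × 0.5229 / 30.74 = 0.09051 d⁻¹.
k_r(7.65) = 0.09051 × 1.024^(7.65−20) = 0.09051 × 0.7461 = 0.06753 d⁻¹.

k_r ≈ 0.0675 d⁻¹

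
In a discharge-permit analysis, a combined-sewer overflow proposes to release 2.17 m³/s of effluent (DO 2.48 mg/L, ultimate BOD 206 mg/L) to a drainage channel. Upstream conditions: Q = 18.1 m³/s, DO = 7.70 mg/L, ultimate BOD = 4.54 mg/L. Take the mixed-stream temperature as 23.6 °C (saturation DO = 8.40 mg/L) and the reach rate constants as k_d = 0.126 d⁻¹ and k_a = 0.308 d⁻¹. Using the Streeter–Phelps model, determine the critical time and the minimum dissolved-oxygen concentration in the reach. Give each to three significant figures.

Mixed DO = (18.1×7.70 + 2.17×2.48)/(18.1+2.17) = 144.8/20.27 = 7.141 mg/L.
Mixed L₀ = (18.1×4.54 + 2.17×206)/(20.27) = 529.2/20.27 = 26.11 mg/L.
Initial deficit D₀ = C_s − DO₀ = 8.40 − 7.141 = 1.259 mg/L.
t_c = (1/0.1820) ln[(0.308/0.126)(1 − 1.259×0.1820/(0.126×26.11))] = 5.495 × ln(2.274) = 4.514 d.
D_c = (0.126/0.308) × 26.11 × e^(−0.126×4.514) = 0.4091 × 26.11 × 0.5662 = 6.047 mg/L.
Minimum DO = 8.40 − 6.047 = 2.353 mg/L.

t_c ≈ 4.51 d; minimum DO ≈ 2.35 mg/L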